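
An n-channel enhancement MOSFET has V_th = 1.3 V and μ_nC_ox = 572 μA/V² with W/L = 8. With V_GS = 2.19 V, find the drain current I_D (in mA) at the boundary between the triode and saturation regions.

I_D = 1.81 mA

At the boundary V_DS = V_ov = V_GS − V_th = 2.19 − 1.3 = 0.89 V.
k_n = μ_nC_ox · (W/L) = 4.576 mA/V².
I_D = ½ k_n V_ov² = 0.5 × 4.576 × 0.89² = 1.81 mA.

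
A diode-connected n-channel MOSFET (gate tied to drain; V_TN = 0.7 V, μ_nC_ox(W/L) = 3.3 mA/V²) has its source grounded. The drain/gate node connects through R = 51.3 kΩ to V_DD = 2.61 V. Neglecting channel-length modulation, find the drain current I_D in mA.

With gate tied to drain, V_GS = V_DS ≥ V_GS − V_TN, so the device is in saturation.
KCL at the drain: ½ k_n (V_GS − V_TN)² = (V_DD − V_GS)/R.
Let x = V_GS − 0.7. Then 84.6 x² + x − 1.91 = 0, giving x = 0.144 V (positive root), so V_GS = 0.844 V.
I_D = (V_DD − V_GS)/R = (2.61 − 0.844) / 51.3 = 0.0344 mA.

I_D = 0.0344 mA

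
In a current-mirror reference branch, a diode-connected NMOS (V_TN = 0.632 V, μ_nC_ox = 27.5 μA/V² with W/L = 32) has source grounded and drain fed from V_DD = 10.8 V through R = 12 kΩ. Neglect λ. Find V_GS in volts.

With gate tied to drain, V_GS = V_DS ≥ V_GS − V_TN, so the device is in saturation.
k_n = μ_nC_ox · (W/L) = 0.88 mA/V².
KCL at the drain: ½ k_n (V_GS − V_TN)² = (V_DD − V_GS)/R.
Let x = V_GS − 0.632. Then 5.28 x² + x − 10.17 = 0, giving x = 1.3 V (positive root), so V_GS = 1.93 V.
I_D = (V_DD − V_GS)/R = (10.8 − 1.93) / 12 = 0.739 mA.

V_GS = 1.93 V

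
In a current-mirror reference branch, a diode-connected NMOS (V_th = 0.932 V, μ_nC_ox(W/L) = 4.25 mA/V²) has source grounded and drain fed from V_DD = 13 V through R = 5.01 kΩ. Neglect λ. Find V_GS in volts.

V_GS = 1.95 V

With gate tied to drain, V_GS = V_DS ≥ V_GS − V_th, so the device is in saturation.
KCL at the drain: ½ k_n (V_GS − V_th)² = (V_DD − V_GS)/R.
Let x = V_GS − 0.932. Then 10.6 x² + x − 12.07 = 0, giving x = 1.02 V (positive root), so V_GS = 1.95 V.
I_D = (V_DD − V_GS)/R = (13 − 1.95) / 5.01 = 2.21 mA.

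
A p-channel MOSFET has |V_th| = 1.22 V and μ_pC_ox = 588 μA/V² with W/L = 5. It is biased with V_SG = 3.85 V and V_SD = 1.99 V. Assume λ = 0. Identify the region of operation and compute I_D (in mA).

Triode; I_D = 9.57 mA

k_p = μ_pC_ox · (W/L) = 2.94 mA/V².
V_ov = V_SG − |V_th| = 3.85 − 1.22 = 2.63 V.
Since V_SD = 1.99 V < V_ov = 2.63 V, the device is in the triode region.
I_D = k_p [V_ov · V_SD − ½ V_SD²] = 2.94 × [2.63 × 1.99 − 0.5 × 1.99²] = 9.57 mA.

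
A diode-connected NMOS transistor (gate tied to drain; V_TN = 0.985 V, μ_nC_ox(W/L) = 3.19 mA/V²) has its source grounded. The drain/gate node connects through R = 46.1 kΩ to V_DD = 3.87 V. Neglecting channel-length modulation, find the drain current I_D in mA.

With gate tied to drain, V_GS = V_DS ≥ V_GS − V_TN, so the device is in saturation.
KCL at the drain: ½ k_n (V_GS − V_TN)² = (V_DD − V_GS)/R.
Let x = V_GS − 0.985. Then 73.5 x² + x − 2.885 = 0, giving x = 0.191 V (positive root), so V_GS = 1.18 V.
I_D = (V_DD − V_GS)/R = (3.87 − 1.18) / 46.1 = 0.0584 mA.

I_D = 0.0584 mA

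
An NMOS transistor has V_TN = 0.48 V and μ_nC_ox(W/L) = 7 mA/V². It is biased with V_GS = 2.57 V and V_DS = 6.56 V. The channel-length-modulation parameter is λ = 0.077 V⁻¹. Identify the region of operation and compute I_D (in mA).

V_ov = V_GS − V_TN = 2.57 − 0.48 = 2.09 V.
Since V_DS = 6.56 V ≥ V_ov = 2.09 V, the device is in saturation.
I_D = ½ k_n V_ov² (1 + λ V_DS) = 0.5 × 7 × 2.09² × (1 + 0.077 × 6.56) = 23 mA.

Saturation; I_D = 23.0 mA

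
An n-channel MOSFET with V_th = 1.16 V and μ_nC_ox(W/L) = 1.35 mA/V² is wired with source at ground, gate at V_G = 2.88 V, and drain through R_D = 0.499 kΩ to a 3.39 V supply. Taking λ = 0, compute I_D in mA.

V_GS = V_G = 2.88 V, so V_ov = 2.88 − 1.16 = 1.72 V.
Assume saturation: I_D = ½ k_n V_ov² = 0.5 × 1.35 × 1.72² = 2 mA, giving V_DS = V_DD − I_D R_D = 3.39 − 2 × 0.499 = 2.39 V.
V_DS = 2.39 V ≥ V_ov = 1.72 V, confirming saturation.

I_D = 2.00 mA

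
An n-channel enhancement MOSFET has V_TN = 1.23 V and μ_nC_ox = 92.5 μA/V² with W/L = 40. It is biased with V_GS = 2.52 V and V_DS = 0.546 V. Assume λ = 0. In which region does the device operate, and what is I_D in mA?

Triode; I_D = 2.05 mA

k_n = μ_nC_ox · (W/L) = 3.7 mA/V².
V_ov = V_GS − V_TN = 2.52 − 1.23 = 1.29 V.
Since V_DS = 0.546 V < V_ov = 1.29 V, the device is in the triode region.
I_D = k_n [V_ov · V_DS − ½ V_DS²] = 3.7 × [1.29 × 0.546 − 0.5 × 0.546²] = 2.05 mA.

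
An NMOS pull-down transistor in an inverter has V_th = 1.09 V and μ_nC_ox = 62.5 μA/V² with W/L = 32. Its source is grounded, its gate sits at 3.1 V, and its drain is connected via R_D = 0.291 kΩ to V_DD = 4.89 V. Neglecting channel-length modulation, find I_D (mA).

I_D = 4.04 mA

V_GS = V_G = 3.1 V, so V_ov = 3.1 − 1.09 = 2.01 V.
k_n = μ_nC_ox · (W/L) = 2 mA/V².
Assume saturation: I_D = ½ k_n V_ov² = 0.5 × 2 × 2.01² = 4.04 mA, giving V_DS = V_DD − I_D R_D = 4.89 − 4.04 × 0.291 = 3.71 V.
V_DS = 3.71 V ≥ V_ov = 2.01 V, confirming saturation.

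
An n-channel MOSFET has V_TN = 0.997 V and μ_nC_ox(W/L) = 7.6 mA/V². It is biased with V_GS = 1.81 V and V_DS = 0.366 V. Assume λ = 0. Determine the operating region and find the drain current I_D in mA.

V_ov = V_GS − V_TN = 1.81 − 0.997 = 0.813 V.
Since V_DS = 0.366 V < V_ov = 0.813 V, the device is in the triode region.
I_D = k_n [V_ov · V_DS − ½ V_DS²] = 7.6 × [0.813 × 0.366 − 0.5 × 0.366²] = 1.75 mA.

Triode; I_D = 1.75 mA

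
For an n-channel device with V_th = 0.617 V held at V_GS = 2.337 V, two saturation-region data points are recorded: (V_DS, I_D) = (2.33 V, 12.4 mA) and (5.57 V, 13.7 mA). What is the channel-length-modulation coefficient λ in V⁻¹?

λ = 0.0350 V⁻¹

With V_GS fixed, I_D ∝ (1 + λ V_DS) in saturation, so I_D2/I_D1 = (1 + λ V_DS2)/(1 + λ V_DS1).
13.7/12.4 = 1.105 = (1 + 5.57 λ)/(1 + 2.33 λ).
Solving: λ (I_D1 V_DS2 − I_D2 V_DS1) = I_D2 − I_D1, so λ = (13.7 − 12.4) / (12.4 × 5.57 − 13.7 × 2.33) = 1.3 / 37.1 = 0.035 V⁻¹.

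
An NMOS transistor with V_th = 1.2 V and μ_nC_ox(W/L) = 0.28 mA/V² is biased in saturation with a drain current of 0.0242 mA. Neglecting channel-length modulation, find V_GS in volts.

In saturation I_D = ½ k_n (V_GS − V_th)², so V_GS − V_th = √(2 I_D / k_n) = √(2 × 0.0242 / 0.28) = 0.416 V.
V_GS = 1.2 + 0.416 = 1.62 V.

V_GS = 1.62 V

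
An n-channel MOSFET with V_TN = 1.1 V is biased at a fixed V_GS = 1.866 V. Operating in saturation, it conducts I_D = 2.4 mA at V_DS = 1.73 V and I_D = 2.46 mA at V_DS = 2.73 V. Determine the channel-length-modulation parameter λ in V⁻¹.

λ = 0.0261 V⁻¹

With V_GS fixed, I_D ∝ (1 + λ V_DS) in saturation, so I_D2/I_D1 = (1 + λ V_DS2)/(1 + λ V_DS1).
2.46/2.4 = 1.025 = (1 + 2.73 λ)/(1 + 1.73 λ).
Solving: λ (I_D1 V_DS2 − I_D2 V_DS1) = I_D2 − I_D1, so λ = (2.46 − 2.4) / (2.4 × 2.73 − 2.46 × 1.73) = 0.06 / 2.3 = 0.0261 V⁻¹.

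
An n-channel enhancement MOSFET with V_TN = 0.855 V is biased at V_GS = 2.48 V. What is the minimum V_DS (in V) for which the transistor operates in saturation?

V_DS,sat = 1.62 V

The boundary between triode and saturation is V_DS = V_GS − V_TN = V_ov.
V_ov = 2.48 − 0.855 = 1.62 V.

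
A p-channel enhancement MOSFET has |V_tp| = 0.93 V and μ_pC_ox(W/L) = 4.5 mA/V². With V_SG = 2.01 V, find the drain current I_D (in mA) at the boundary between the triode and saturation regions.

I_D = 2.62 mA

At the boundary V_SD = V_ov = V_SG − |V_tp| = 2.01 − 0.93 = 1.08 V.
I_D = ½ k_p V_ov² = 0.5 × 4.5 × 1.08² = 2.62 mA.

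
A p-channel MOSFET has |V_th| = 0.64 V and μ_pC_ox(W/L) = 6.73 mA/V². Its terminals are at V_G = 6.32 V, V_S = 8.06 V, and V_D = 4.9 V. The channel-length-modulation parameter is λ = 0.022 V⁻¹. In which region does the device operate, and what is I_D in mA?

Saturation; I_D = 4.35 mA

V_SG = V_S − V_G = 8.06 − 6.32 = 1.74 V; V_SD = V_S − V_D = 8.06 − 4.9 = 3.16 V.
V_ov = V_SG − |V_th| = 1.74 − 0.64 = 1.1 V.
Since V_SD = 3.16 V ≥ V_ov = 1.1 V, the device is in saturation.
I_D = ½ k_p V_ov² (1 + λ V_SD) = 0.5 × 6.73 × 1.1² × (1 + 0.022 × 3.16) = 4.35 mA.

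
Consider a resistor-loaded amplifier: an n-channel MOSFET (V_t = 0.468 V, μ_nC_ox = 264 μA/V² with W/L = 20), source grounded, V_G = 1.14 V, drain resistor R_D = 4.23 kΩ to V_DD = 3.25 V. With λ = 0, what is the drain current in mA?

I_D = 0.710 mA

V_GS = V_G = 1.14 V, so V_ov = 1.14 − 0.468 = 0.672 V.
k_n = μ_nC_ox · (W/L) = 5.28 mA/V².
Assume saturation: I_D = ½ k_n V_ov² = 0.5 × 5.28 × 0.672² = 1.19 mA, giving V_DS = V_DD − I_D R_D = 3.25 − 1.19 × 4.23 = -1.79 V.
But -1.79 V < V_ov = 0.672 V, so the device is actually in triode.
In triode I_D = k_n[V_ov V_DS − ½ V_DS²] and I_D = (V_DD − V_DS)/R_D. Equating: 11.2 V_DS² − 16.01 V_DS + 3.25 = 0, giving V_DS = 0.245 V (the root below V_ov).
I_D = (3.25 − 0.245) / 4.23 = 0.71 mA.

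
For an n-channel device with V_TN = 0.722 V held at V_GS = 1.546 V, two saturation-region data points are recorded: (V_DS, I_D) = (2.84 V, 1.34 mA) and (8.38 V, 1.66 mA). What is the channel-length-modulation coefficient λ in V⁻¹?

λ = 0.0491 V⁻¹

With V_GS fixed, I_D ∝ (1 + λ V_DS) in saturation, so I_D2/I_D1 = (1 + λ V_DS2)/(1 + λ V_DS1).
1.66/1.34 = 1.239 = (1 + 8.38 λ)/(1 + 2.84 λ).
Solving: λ (I_D1 V_DS2 − I_D2 V_DS1) = I_D2 − I_D1, so λ = (1.66 − 1.34) / (1.34 × 8.38 − 1.66 × 2.84) = 0.32 / 6.51 = 0.0491 V⁻¹.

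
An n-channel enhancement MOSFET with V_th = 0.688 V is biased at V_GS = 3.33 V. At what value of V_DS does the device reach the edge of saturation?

The boundary between triode and saturation is V_DS = V_GS − V_th = V_ov.
V_ov = 3.33 − 0.688 = 2.64 V.

V_DS,sat = 2.64 V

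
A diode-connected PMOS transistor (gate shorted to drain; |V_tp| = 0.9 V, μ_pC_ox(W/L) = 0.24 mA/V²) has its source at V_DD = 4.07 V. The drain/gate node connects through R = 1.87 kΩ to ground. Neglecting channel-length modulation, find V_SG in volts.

With gate tied to drain, V_SG = V_SD ≥ V_SG − |V_tp|, so the device is in saturation.
KCL at the drain: ½ k_p (V_SG − |V_tp|)² = (V_DD − V_SG)/R.
Let x = V_SG − 0.9. Then 0.224 x² + x − 3.17 = 0, giving x = 2.14 V (positive root), so V_SG = 3.04 V.
I_D = (V_DD − V_SG)/R = (4.07 − 3.04) / 1.87 = 0.55 mA.

V_SG = 3.04 V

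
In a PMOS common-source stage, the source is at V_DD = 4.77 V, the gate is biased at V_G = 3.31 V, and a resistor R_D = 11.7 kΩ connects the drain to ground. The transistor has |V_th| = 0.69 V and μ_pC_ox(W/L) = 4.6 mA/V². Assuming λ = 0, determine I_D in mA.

I_D = 0.397 mA

V_SG = V_DD − V_G = 4.77 − 3.31 = 1.46 V, so V_ov = 1.46 − 0.69 = 0.77 V.
Assume saturation: I_D = ½ k_p V_ov² = 0.5 × 4.6 × 0.77² = 1.36 mA, giving V_SD = V_DD − I_D R_D = 4.77 − 1.36 × 11.7 = -11.2 V.
But -11.2 V < V_ov = 0.77 V, so the device is actually in triode.
In triode I_D = k_p[V_ov V_SD − ½ V_SD²] and I_D = (V_DD − V_SD)/R_D. Equating: 26.9 V_SD² − 42.44 V_SD + 4.77 = 0, giving V_SD = 0.122 V (the root below V_ov).
I_D = (4.77 − 0.122) / 11.7 = 0.397 mA.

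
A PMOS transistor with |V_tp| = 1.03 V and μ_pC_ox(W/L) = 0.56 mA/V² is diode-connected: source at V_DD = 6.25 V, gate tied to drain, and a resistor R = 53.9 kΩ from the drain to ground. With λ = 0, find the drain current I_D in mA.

With gate tied to drain, V_SG = V_SD ≥ V_SG − |V_tp|, so the device is in saturation.
KCL at the drain: ½ k_p (V_SG − |V_tp|)² = (V_DD − V_SG)/R.
Let x = V_SG − 1.03. Then 15.1 x² + x − 5.22 = 0, giving x = 0.556 V (positive root), so V_SG = 1.59 V.
I_D = (V_DD − V_SG)/R = (6.25 − 1.59) / 53.9 = 0.0865 mA.

I_D = 0.0865 mA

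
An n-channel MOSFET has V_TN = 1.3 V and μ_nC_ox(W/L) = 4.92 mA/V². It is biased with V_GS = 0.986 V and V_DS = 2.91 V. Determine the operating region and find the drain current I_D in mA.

Cutoff; I_D = 0 mA

V_GS = 0.986 V < V_TN = 1.3 V, so the transistor is in cutoff.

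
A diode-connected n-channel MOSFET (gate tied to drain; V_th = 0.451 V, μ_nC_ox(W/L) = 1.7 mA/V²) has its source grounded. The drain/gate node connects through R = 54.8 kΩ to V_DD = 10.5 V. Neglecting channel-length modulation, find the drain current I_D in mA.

With gate tied to drain, V_GS = V_DS ≥ V_GS − V_th, so the device is in saturation.
KCL at the drain: ½ k_n (V_GS − V_th)² = (V_DD − V_GS)/R.
Let x = V_GS − 0.451. Then 46.6 x² + x − 10.05 = 0, giving x = 0.454 V (positive root), so V_GS = 0.905 V.
I_D = (V_DD − V_GS)/R = (10.5 − 0.905) / 54.8 = 0.175 mA.

I_D = 0.175 mA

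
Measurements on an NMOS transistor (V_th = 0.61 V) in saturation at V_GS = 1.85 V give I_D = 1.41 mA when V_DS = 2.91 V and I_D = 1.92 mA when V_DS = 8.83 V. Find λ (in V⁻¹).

With V_GS fixed, I_D ∝ (1 + λ V_DS) in saturation, so I_D2/I_D1 = (1 + λ V_DS2)/(1 + λ V_DS1).
1.92/1.41 = 1.362 = (1 + 8.83 λ)/(1 + 2.91 λ).
Solving: λ (I_D1 V_DS2 − I_D2 V_DS1) = I_D2 − I_D1, so λ = (1.92 − 1.41) / (1.41 × 8.83 − 1.92 × 2.91) = 0.51 / 6.86 = 0.0743 V⁻¹.

λ = 0.0743 V⁻¹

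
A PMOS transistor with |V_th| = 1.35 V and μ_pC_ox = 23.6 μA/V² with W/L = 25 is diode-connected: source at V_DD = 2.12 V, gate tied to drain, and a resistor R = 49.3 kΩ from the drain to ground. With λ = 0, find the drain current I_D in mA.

I_D = 0.0116 mA

With gate tied to drain, V_SG = V_SD ≥ V_SG − |V_th|, so the device is in saturation.
k_p = μ_pC_ox · (W/L) = 0.59 mA/V².
KCL at the drain: ½ k_p (V_SG − |V_th|)² = (V_DD − V_SG)/R.
Let x = V_SG − 1.35. Then 14.5 x² + x − 0.77 = 0, giving x = 0.198 V (positive root), so V_SG = 1.55 V.
I_D = (V_DD − V_SG)/R = (2.12 − 1.55) / 49.3 = 0.0116 mA.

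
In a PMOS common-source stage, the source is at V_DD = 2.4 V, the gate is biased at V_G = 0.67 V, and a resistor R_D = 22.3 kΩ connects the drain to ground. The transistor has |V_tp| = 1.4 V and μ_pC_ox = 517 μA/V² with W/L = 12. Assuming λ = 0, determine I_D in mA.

V_SG = V_DD − V_G = 2.4 − 0.67 = 1.73 V, so V_ov = 1.73 − 1.4 = 0.33 V.
k_p = μ_pC_ox · (W/L) = 6.204 mA/V².
Assume saturation: I_D = ½ k_p V_ov² = 0.5 × 6.204 × 0.33² = 0.338 mA, giving V_SD = V_DD − I_D R_D = 2.4 − 0.338 × 22.3 = -5.13 V.
But -5.13 V < V_ov = 0.33 V, so the device is actually in triode.
In triode I_D = k_p[V_ov V_SD − ½ V_SD²] and I_D = (V_DD − V_SD)/R_D. Equating: 69.2 V_SD² − 46.66 V_SD + 2.4 = 0, giving V_SD = 0.0561 V (the root below V_ov).
I_D = (2.4 − 0.0561) / 22.3 = 0.105 mA.

I_D = 0.105 mA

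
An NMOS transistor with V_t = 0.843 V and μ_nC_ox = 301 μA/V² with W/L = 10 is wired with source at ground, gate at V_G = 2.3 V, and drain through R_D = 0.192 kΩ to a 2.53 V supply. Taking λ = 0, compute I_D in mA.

I_D = 3.19 mA

V_GS = V_G = 2.3 V, so V_ov = 2.3 − 0.843 = 1.46 V.
k_n = μ_nC_ox · (W/L) = 3.01 mA/V².
Assume saturation: I_D = ½ k_n V_ov² = 0.5 × 3.01 × 1.46² = 3.19 mA, giving V_DS = V_DD − I_D R_D = 2.53 − 3.19 × 0.192 = 1.92 V.
V_DS = 1.92 V ≥ V_ov = 1.46 V, confirming saturation.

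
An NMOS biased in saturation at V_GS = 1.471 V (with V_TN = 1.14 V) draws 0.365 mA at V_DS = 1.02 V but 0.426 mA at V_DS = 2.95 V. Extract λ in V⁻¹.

With V_GS fixed, I_D ∝ (1 + λ V_DS) in saturation, so I_D2/I_D1 = (1 + λ V_DS2)/(1 + λ V_DS1).
0.426/0.365 = 1.167 = (1 + 2.95 λ)/(1 + 1.02 λ).
Solving: λ (I_D1 V_DS2 − I_D2 V_DS1) = I_D2 − I_D1, so λ = (0.426 − 0.365) / (0.365 × 2.95 − 0.426 × 1.02) = 0.061 / 0.642 = 0.095 V⁻¹.

λ = 0.0950 V⁻¹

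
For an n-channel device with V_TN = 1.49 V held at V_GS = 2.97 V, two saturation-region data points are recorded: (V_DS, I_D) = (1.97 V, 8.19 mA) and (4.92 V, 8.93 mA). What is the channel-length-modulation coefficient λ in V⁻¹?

With V_GS fixed, I_D ∝ (1 + λ V_DS) in saturation, so I_D2/I_D1 = (1 + λ V_DS2)/(1 + λ V_DS1).
8.93/8.19 = 1.09 = (1 + 4.92 λ)/(1 + 1.97 λ).
Solving: λ (I_D1 V_DS2 − I_D2 V_DS1) = I_D2 − I_D1, so λ = (8.93 − 8.19) / (8.19 × 4.92 − 8.93 × 1.97) = 0.74 / 22.7 = 0.0326 V⁻¹.

λ = 0.0326 V⁻¹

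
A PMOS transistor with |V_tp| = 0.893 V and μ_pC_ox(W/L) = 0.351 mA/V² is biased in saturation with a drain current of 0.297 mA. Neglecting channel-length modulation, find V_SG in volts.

In saturation I_D = ½ k_p (V_SG − |V_tp|)², so V_SG − |V_tp| = √(2 I_D / k_p) = √(2 × 0.297 / 0.351) = 1.3 V.
V_SG = 0.893 + 1.3 = 2.19 V.

V_SG = 2.19 V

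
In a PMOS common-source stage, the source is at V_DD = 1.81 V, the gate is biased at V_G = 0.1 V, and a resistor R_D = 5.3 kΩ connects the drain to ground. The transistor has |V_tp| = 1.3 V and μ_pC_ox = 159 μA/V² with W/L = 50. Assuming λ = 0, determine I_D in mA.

I_D = 0.320 mA

V_SG = V_DD − V_G = 1.81 − 0.1 = 1.71 V, so V_ov = 1.71 − 1.3 = 0.41 V.
k_p = μ_pC_ox · (W/L) = 7.95 mA/V².
Assume saturation: I_D = ½ k_p V_ov² = 0.5 × 7.95 × 0.41² = 0.668 mA, giving V_SD = V_DD − I_D R_D = 1.81 − 0.668 × 5.3 = -1.73 V.
But -1.73 V < V_ov = 0.41 V, so the device is actually in triode.
In triode I_D = k_p[V_ov V_SD − ½ V_SD²] and I_D = (V_DD − V_SD)/R_D. Equating: 21.1 V_SD² − 18.28 V_SD + 1.81 = 0, giving V_SD = 0.114 V (the root below V_ov).
I_D = (1.81 − 0.114) / 5.3 = 0.32 mA.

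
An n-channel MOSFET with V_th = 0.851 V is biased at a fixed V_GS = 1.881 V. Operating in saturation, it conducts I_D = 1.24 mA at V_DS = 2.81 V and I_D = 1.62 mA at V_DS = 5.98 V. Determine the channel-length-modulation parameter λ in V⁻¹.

With V_GS fixed, I_D ∝ (1 + λ V_DS) in saturation, so I_D2/I_D1 = (1 + λ V_DS2)/(1 + λ V_DS1).
1.62/1.24 = 1.306 = (1 + 5.98 λ)/(1 + 2.81 λ).
Solving: λ (I_D1 V_DS2 − I_D2 V_DS1) = I_D2 − I_D1, so λ = (1.62 − 1.24) / (1.24 × 5.98 − 1.62 × 2.81) = 0.38 / 2.86 = 0.133 V⁻¹.

λ = 0.133 V⁻¹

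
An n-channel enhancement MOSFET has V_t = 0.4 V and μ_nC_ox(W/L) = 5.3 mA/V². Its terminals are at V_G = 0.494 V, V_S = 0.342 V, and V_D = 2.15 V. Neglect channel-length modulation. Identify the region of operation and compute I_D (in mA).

Cutoff; I_D = 0 mA

V_GS = V_G − V_S = 0.494 − 0.342 = 0.152 V; V_DS = V_D − V_S = 2.15 − 0.342 = 1.81 V.
V_GS = 0.152 V < V_t = 0.4 V, so the transistor is in cutoff.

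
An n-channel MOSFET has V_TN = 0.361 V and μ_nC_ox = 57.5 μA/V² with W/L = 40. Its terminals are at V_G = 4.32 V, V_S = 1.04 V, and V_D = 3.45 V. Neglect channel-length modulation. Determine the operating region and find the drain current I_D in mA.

V_GS = V_G − V_S = 4.32 − 1.04 = 3.28 V; V_DS = V_D − V_S = 3.45 − 1.04 = 2.41 V.
k_n = μ_nC_ox · (W/L) = 2.3 mA/V².
V_ov = V_GS − V_TN = 3.28 − 0.361 = 2.92 V.
Since V_DS = 2.41 V < V_ov = 2.92 V, the device is in the triode region.
I_D = k_n [V_ov · V_DS − ½ V_DS²] = 2.3 × [2.92 × 2.41 − 0.5 × 2.41²] = 9.5 mA.

Triode; I_D = 9.50 mA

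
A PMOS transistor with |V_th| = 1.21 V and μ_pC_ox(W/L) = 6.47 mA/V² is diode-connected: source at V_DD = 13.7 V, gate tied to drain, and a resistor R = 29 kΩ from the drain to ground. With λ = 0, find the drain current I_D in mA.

With gate tied to drain, V_SG = V_SD ≥ V_SG − |V_th|, so the device is in saturation.
KCL at the drain: ½ k_p (V_SG − |V_th|)² = (V_DD − V_SG)/R.
Let x = V_SG − 1.21. Then 93.8 x² + x − 12.49 = 0, giving x = 0.36 V (positive root), so V_SG = 1.57 V.
I_D = (V_DD − V_SG)/R = (13.7 − 1.57) / 29 = 0.418 mA.

I_D = 0.418 mA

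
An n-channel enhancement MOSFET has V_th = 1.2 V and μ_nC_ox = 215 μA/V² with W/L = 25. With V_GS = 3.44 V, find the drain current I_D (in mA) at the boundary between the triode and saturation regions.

I_D = 13.5 mA

At the boundary V_DS = V_ov = V_GS − V_th = 3.44 − 1.2 = 2.24 V.
k_n = μ_nC_ox · (W/L) = 5.375 mA/V².
I_D = ½ k_n V_ov² = 0.5 × 5.375 × 2.24² = 13.5 mA.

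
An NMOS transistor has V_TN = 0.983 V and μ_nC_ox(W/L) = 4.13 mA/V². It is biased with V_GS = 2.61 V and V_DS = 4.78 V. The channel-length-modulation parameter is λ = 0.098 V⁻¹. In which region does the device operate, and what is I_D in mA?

V_ov = V_GS − V_TN = 2.61 − 0.983 = 1.63 V.
Since V_DS = 4.78 V ≥ V_ov = 1.63 V, the device is in saturation.
I_D = ½ k_n V_ov² (1 + λ V_DS) = 0.5 × 4.13 × 1.63² × (1 + 0.098 × 4.78) = 8.03 mA.

Saturation; I_D = 8.03 mA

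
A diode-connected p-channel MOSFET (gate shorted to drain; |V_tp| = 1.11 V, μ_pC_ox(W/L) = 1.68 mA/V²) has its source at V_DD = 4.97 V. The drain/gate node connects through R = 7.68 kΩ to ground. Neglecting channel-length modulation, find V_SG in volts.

With gate tied to drain, V_SG = V_SD ≥ V_SG − |V_tp|, so the device is in saturation.
KCL at the drain: ½ k_p (V_SG − |V_tp|)² = (V_DD − V_SG)/R.
Let x = V_SG − 1.11. Then 6.45 x² + x − 3.86 = 0, giving x = 0.7 V (positive root), so V_SG = 1.81 V.
I_D = (V_DD − V_SG)/R = (4.97 − 1.81) / 7.68 = 0.411 mA.

V_SG = 1.81 V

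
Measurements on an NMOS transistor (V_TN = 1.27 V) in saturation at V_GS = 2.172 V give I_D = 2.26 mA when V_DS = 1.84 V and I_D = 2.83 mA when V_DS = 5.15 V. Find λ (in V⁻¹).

λ = 0.0886 V⁻¹

With V_GS fixed, I_D ∝ (1 + λ V_DS) in saturation, so I_D2/I_D1 = (1 + λ V_DS2)/(1 + λ V_DS1).
2.83/2.26 = 1.252 = (1 + 5.15 λ)/(1 + 1.84 λ).
Solving: λ (I_D1 V_DS2 − I_D2 V_DS1) = I_D2 − I_D1, so λ = (2.83 − 2.26) / (2.26 × 5.15 − 2.83 × 1.84) = 0.57 / 6.43 = 0.0886 V⁻¹.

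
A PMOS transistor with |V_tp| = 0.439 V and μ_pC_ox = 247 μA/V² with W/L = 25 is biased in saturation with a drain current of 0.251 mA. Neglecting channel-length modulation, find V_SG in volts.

V_SG = 0.724 V

k_p = μ_pC_ox · (W/L) = 6.175 mA/V².
In saturation I_D = ½ k_p (V_SG − |V_tp|)², so V_SG − |V_tp| = √(2 I_D / k_p) = √(2 × 0.251 / 6.175) = 0.285 V.
V_SG = 0.439 + 0.285 = 0.724 V.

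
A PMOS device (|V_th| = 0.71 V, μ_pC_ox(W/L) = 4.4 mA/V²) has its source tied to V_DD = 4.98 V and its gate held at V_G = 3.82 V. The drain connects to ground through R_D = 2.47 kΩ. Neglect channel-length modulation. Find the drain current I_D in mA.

I_D = 0.446 mA

V_SG = V_DD − V_G = 4.98 − 3.82 = 1.16 V, so V_ov = 1.16 − 0.71 = 0.45 V.
Assume saturation: I_D = ½ k_p V_ov² = 0.5 × 4.4 × 0.45² = 0.446 mA, giving V_SD = V_DD − I_D R_D = 4.98 − 0.446 × 2.47 = 3.88 V.
V_SD = 3.88 V ≥ V_ov = 0.45 V, confirming saturation.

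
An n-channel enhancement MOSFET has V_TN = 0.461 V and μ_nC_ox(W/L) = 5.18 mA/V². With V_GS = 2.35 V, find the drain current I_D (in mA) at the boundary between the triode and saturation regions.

At the boundary V_DS = V_ov = V_GS − V_TN = 2.35 − 0.461 = 1.89 V.
I_D = ½ k_n V_ov² = 0.5 × 5.18 × 1.89² = 9.24 mA.

I_D = 9.24 mA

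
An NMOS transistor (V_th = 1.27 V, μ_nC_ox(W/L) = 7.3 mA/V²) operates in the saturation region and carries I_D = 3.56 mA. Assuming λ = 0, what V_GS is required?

V_GS = 2.26 V

In saturation I_D = ½ k_n (V_GS − V_th)², so V_GS − V_th = √(2 I_D / k_n) = √(2 × 3.56 / 7.3) = 0.988 V.
V_GS = 1.27 + 0.988 = 2.26 V.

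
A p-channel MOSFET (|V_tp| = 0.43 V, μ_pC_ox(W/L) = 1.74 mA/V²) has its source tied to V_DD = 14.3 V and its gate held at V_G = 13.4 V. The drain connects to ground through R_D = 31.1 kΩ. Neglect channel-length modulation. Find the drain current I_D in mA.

I_D = 0.192 mA

V_SG = V_DD − V_G = 14.3 − 13.4 = 0.9 V, so V_ov = 0.9 − 0.43 = 0.47 V.
Assume saturation: I_D = ½ k_p V_ov² = 0.5 × 1.74 × 0.47² = 0.192 mA, giving V_SD = V_DD − I_D R_D = 14.3 − 0.192 × 31.1 = 8.32 V.
V_SD = 8.32 V ≥ V_ov = 0.47 V, confirming saturation.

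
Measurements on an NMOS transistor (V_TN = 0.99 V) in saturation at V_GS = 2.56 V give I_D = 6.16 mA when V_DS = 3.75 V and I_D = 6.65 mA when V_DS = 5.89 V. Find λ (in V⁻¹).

λ = 0.0432 V⁻¹

With V_GS fixed, I_D ∝ (1 + λ V_DS) in saturation, so I_D2/I_D1 = (1 + λ V_DS2)/(1 + λ V_DS1).
6.65/6.16 = 1.08 = (1 + 5.89 λ)/(1 + 3.75 λ).
Solving: λ (I_D1 V_DS2 − I_D2 V_DS1) = I_D2 − I_D1, so λ = (6.65 − 6.16) / (6.16 × 5.89 − 6.65 × 3.75) = 0.49 / 11.3 = 0.0432 V⁻¹.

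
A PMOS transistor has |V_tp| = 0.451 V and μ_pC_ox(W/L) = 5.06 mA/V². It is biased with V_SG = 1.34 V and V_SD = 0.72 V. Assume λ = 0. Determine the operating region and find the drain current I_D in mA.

V_ov = V_SG − |V_tp| = 1.34 − 0.451 = 0.889 V.
Since V_SD = 0.72 V < V_ov = 0.889 V, the device is in the triode region.
I_D = k_p [V_ov · V_SD − ½ V_SD²] = 5.06 × [0.889 × 0.72 − 0.5 × 0.72²] = 1.93 mA.

Triode; I_D = 1.93 mA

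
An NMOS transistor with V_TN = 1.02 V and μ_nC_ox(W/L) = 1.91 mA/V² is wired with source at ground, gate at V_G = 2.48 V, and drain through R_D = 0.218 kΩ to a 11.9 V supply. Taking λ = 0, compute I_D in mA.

V_GS = V_G = 2.48 V, so V_ov = 2.48 − 1.02 = 1.46 V.
Assume saturation: I_D = ½ k_n V_ov² = 0.5 × 1.91 × 1.46² = 2.04 mA, giving V_DS = V_DD − I_D R_D = 11.9 − 2.04 × 0.218 = 11.5 V.
V_DS = 11.5 V ≥ V_ov = 1.46 V, confirming saturation.

I_D = 2.04 mA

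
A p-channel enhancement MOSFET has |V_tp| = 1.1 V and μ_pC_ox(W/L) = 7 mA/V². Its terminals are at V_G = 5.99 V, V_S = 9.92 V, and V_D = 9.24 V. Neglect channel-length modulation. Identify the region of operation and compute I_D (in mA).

Triode; I_D = 11.9 mA

V_SG = V_S − V_G = 9.92 − 5.99 = 3.93 V; V_SD = V_S − V_D = 9.92 − 9.24 = 0.68 V.
V_ov = V_SG − |V_tp| = 3.93 − 1.1 = 2.83 V.
Since V_SD = 0.68 V < V_ov = 2.83 V, the device is in the triode region.
I_D = k_p [V_ov · V_SD − ½ V_SD²] = 7 × [2.83 × 0.68 − 0.5 × 0.68²] = 11.9 mA.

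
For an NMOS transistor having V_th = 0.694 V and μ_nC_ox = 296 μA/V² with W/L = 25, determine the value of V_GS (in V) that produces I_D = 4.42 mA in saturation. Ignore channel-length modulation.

V_GS = 1.79 V

k_n = μ_nC_ox · (W/L) = 7.4 mA/V².
In saturation I_D = ½ k_n (V_GS − V_th)², so V_GS − V_th = √(2 I_D / k_n) = √(2 × 4.42 / 7.4) = 1.09 V.
V_GS = 0.694 + 1.09 = 1.79 V.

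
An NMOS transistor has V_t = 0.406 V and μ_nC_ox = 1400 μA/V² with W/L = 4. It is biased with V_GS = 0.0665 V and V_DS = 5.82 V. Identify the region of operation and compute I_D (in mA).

Cutoff; I_D = 0 mA

V_GS = 0.0665 V < V_t = 0.406 V, so the transistor is in cutoff.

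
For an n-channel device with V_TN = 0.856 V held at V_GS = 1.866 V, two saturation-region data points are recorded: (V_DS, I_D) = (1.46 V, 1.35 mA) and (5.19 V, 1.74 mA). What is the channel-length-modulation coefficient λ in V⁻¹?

λ = 0.0873 V⁻¹

With V_GS fixed, I_D ∝ (1 + λ V_DS) in saturation, so I_D2/I_D1 = (1 + λ V_DS2)/(1 + λ V_DS1).
1.74/1.35 = 1.289 = (1 + 5.19 λ)/(1 + 1.46 λ).
Solving: λ (I_D1 V_DS2 − I_D2 V_DS1) = I_D2 − I_D1, so λ = (1.74 − 1.35) / (1.35 × 5.19 − 1.74 × 1.46) = 0.39 / 4.47 = 0.0873 V⁻¹.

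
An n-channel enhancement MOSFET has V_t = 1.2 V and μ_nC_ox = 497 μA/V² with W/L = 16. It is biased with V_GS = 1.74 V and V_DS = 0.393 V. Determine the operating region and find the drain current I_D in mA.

Triode; I_D = 1.07 mA

k_n = μ_nC_ox · (W/L) = 7.952 mA/V².
V_ov = V_GS − V_t = 1.74 − 1.2 = 0.54 V.
Since V_DS = 0.393 V < V_ov = 0.54 V, the device is in the triode region.
I_D = k_n [V_ov · V_DS − ½ V_DS²] = 7.952 × [0.54 × 0.393 − 0.5 × 0.393²] = 1.07 mA.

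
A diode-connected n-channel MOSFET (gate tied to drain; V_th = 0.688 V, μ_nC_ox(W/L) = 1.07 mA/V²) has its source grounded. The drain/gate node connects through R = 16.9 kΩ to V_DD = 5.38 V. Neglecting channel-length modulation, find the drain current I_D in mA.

I_D = 0.238 mA

With gate tied to drain, V_GS = V_DS ≥ V_GS − V_th, so the device is in saturation.
KCL at the drain: ½ k_n (V_GS − V_th)² = (V_DD − V_GS)/R.
Let x = V_GS − 0.688. Then 9.04 x² + x − 4.692 = 0, giving x = 0.667 V (positive root), so V_GS = 1.36 V.
I_D = (V_DD − V_GS)/R = (5.38 − 1.36) / 16.9 = 0.238 mA.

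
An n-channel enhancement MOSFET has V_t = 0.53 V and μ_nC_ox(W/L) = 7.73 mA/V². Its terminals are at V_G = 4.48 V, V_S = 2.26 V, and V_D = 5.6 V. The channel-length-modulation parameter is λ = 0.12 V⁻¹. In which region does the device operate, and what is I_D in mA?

Saturation; I_D = 15.5 mA

V_GS = V_G − V_S = 4.48 − 2.26 = 2.22 V; V_DS = V_D − V_S = 5.6 − 2.26 = 3.34 V.
V_ov = V_GS − V_t = 2.22 − 0.53 = 1.69 V.
Since V_DS = 3.34 V ≥ V_ov = 1.69 V, the device is in saturation.
I_D = ½ k_n V_ov² (1 + λ V_DS) = 0.5 × 7.73 × 1.69² × (1 + 0.12 × 3.34) = 15.5 mA.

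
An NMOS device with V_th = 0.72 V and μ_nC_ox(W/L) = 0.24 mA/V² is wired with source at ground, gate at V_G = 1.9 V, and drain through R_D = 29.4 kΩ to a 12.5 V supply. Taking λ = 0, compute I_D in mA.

I_D = 0.167 mA

V_GS = V_G = 1.9 V, so V_ov = 1.9 − 0.72 = 1.18 V.
Assume saturation: I_D = ½ k_n V_ov² = 0.5 × 0.24 × 1.18² = 0.167 mA, giving V_DS = V_DD − I_D R_D = 12.5 − 0.167 × 29.4 = 7.59 V.
V_DS = 7.59 V ≥ V_ov = 1.18 V, confirming saturation.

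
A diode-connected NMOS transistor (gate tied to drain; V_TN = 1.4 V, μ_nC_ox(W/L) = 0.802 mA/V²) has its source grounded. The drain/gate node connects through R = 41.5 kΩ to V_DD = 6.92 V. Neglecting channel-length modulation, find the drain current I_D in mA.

I_D = 0.120 mA

With gate tied to drain, V_GS = V_DS ≥ V_GS − V_TN, so the device is in saturation.
KCL at the drain: ½ k_n (V_GS − V_TN)² = (V_DD − V_GS)/R.
Let x = V_GS − 1.4. Then 16.6 x² + x − 5.52 = 0, giving x = 0.547 V (positive root), so V_GS = 1.95 V.
I_D = (V_DD − V_GS)/R = (6.92 − 1.95) / 41.5 = 0.12 mA.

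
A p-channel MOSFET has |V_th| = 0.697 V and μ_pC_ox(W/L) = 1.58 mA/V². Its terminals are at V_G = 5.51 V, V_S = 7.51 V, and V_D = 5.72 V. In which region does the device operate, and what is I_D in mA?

Saturation; I_D = 1.34 mA

V_SG = V_S − V_G = 7.51 − 5.51 = 2 V; V_SD = V_S − V_D = 7.51 − 5.72 = 1.79 V.
V_ov = V_SG − |V_th| = 2 − 0.697 = 1.3 V.
Since V_SD = 1.79 V ≥ V_ov = 1.3 V, the device is in saturation.
I_D = ½ k_p V_ov² = 0.5 × 1.58 × 1.3² = 1.34 mA.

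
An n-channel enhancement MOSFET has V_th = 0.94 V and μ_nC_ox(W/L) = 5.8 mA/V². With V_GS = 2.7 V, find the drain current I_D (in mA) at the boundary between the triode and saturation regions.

At the boundary V_DS = V_ov = V_GS − V_th = 2.7 − 0.94 = 1.76 V.
I_D = ½ k_n V_ov² = 0.5 × 5.8 × 1.76² = 8.98 mA.

I_D = 8.98 mA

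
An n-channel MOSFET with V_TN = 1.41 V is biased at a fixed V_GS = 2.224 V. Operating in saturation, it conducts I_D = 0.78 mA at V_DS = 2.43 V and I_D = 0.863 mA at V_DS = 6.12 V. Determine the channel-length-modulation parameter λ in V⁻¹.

λ = 0.0310 V⁻¹

With V_GS fixed, I_D ∝ (1 + λ V_DS) in saturation, so I_D2/I_D1 = (1 + λ V_DS2)/(1 + λ V_DS1).
0.863/0.78 = 1.106 = (1 + 6.12 λ)/(1 + 2.43 λ).
Solving: λ (I_D1 V_DS2 − I_D2 V_DS1) = I_D2 − I_D1, so λ = (0.863 − 0.78) / (0.78 × 6.12 − 0.863 × 2.43) = 0.083 / 2.68 = 0.031 V⁻¹.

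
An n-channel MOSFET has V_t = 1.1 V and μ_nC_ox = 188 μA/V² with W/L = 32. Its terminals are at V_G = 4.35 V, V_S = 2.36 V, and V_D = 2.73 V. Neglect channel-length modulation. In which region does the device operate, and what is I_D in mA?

Triode; I_D = 1.57 mA

V_GS = V_G − V_S = 4.35 − 2.36 = 1.99 V; V_DS = V_D − V_S = 2.73 − 2.36 = 0.37 V.
k_n = μ_nC_ox · (W/L) = 6.016 mA/V².
V_ov = V_GS − V_t = 1.99 − 1.1 = 0.89 V.
Since V_DS = 0.37 V < V_ov = 0.89 V, the device is in the triode region.
I_D = k_n [V_ov · V_DS − ½ V_DS²] = 6.016 × [0.89 × 0.37 − 0.5 × 0.37²] = 1.57 mA.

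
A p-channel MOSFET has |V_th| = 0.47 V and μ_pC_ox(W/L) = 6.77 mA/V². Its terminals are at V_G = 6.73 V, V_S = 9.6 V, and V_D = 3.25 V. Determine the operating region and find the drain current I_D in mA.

Saturation; I_D = 19.5 mA

V_SG = V_S − V_G = 9.6 − 6.73 = 2.87 V; V_SD = V_S − V_D = 9.6 − 3.25 = 6.35 V.
V_ov = V_SG − |V_th| = 2.87 − 0.47 = 2.4 V.
Since V_SD = 6.35 V ≥ V_ov = 2.4 V, the device is in saturation.
I_D = ½ k_p V_ov² = 0.5 × 6.77 × 2.4² = 19.5 mA.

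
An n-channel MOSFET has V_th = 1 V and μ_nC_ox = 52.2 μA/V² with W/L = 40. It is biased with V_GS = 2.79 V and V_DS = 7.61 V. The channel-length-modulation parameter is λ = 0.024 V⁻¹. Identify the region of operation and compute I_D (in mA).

Saturation; I_D = 3.96 mA

k_n = μ_nC_ox · (W/L) = 2.088 mA/V².
V_ov = V_GS − V_th = 2.79 − 1 = 1.79 V.
Since V_DS = 7.61 V ≥ V_ov = 1.79 V, the device is in saturation.
I_D = ½ k_n V_ov² (1 + λ V_DS) = 0.5 × 2.088 × 1.79² × (1 + 0.024 × 7.61) = 3.96 mA.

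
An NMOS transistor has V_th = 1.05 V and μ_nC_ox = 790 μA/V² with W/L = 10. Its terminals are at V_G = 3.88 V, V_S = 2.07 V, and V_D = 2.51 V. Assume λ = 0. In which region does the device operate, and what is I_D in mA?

Triode; I_D = 1.88 mA

V_GS = V_G − V_S = 3.88 − 2.07 = 1.81 V; V_DS = V_D − V_S = 2.51 − 2.07 = 0.44 V.
k_n = μ_nC_ox · (W/L) = 7.9 mA/V².
V_ov = V_GS − V_th = 1.81 − 1.05 = 0.76 V.
Since V_DS = 0.44 V < V_ov = 0.76 V, the device is in the triode region.
I_D = k_n [V_ov · V_DS − ½ V_DS²] = 7.9 × [0.76 × 0.44 − 0.5 × 0.44²] = 1.88 mA.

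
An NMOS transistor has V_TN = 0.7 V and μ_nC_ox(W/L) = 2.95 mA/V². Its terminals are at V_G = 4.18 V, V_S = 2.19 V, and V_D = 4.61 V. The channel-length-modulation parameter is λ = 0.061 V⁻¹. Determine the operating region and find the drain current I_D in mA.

V_GS = V_G − V_S = 4.18 − 2.19 = 1.99 V; V_DS = V_D − V_S = 4.61 − 2.19 = 2.42 V.
V_ov = V_GS − V_TN = 1.99 − 0.7 = 1.29 V.
Since V_DS = 2.42 V ≥ V_ov = 1.29 V, the device is in saturation.
I_D = ½ k_n V_ov² (1 + λ V_DS) = 0.5 × 2.95 × 1.29² × (1 + 0.061 × 2.42) = 2.82 mA.

Saturation; I_D = 2.82 mA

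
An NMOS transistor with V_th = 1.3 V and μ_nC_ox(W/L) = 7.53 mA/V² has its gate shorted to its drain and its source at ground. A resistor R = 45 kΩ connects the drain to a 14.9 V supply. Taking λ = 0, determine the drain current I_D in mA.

With gate tied to drain, V_GS = V_DS ≥ V_GS − V_th, so the device is in saturation.
KCL at the drain: ½ k_n (V_GS − V_th)² = (V_DD − V_GS)/R.
Let x = V_GS − 1.3. Then 169 x² + x − 13.6 = 0, giving x = 0.28 V (positive root), so V_GS = 1.58 V.
I_D = (V_DD − V_GS)/R = (14.9 − 1.58) / 45 = 0.296 mA.

I_D = 0.296 mA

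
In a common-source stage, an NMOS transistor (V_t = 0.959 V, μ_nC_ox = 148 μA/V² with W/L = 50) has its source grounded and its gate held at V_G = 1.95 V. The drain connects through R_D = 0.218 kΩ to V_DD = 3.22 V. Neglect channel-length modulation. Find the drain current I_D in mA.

V_GS = V_G = 1.95 V, so V_ov = 1.95 − 0.959 = 0.991 V.
k_n = μ_nC_ox · (W/L) = 7.4 mA/V².
Assume saturation: I_D = ½ k_n V_ov² = 0.5 × 7.4 × 0.991² = 3.63 mA, giving V_DS = V_DD − I_D R_D = 3.22 − 3.63 × 0.218 = 2.43 V.
V_DS = 2.43 V ≥ V_ov = 0.991 V, confirming saturation.

I_D = 3.63 mA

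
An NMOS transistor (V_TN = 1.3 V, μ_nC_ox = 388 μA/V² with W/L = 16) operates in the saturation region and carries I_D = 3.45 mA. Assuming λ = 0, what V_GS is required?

V_GS = 2.35 V

k_n = μ_nC_ox · (W/L) = 6.208 mA/V².
In saturation I_D = ½ k_n (V_GS − V_TN)², so V_GS − V_TN = √(2 I_D / k_n) = √(2 × 3.45 / 6.208) = 1.05 V.
V_GS = 1.3 + 1.05 = 2.35 V.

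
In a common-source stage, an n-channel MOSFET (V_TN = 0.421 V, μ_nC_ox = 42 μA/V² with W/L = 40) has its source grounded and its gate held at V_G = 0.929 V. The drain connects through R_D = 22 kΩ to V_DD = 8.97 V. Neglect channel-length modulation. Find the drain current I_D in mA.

V_GS = V_G = 0.929 V, so V_ov = 0.929 − 0.421 = 0.508 V.
k_n = μ_nC_ox · (W/L) = 1.68 mA/V².
Assume saturation: I_D = ½ k_n V_ov² = 0.5 × 1.68 × 0.508² = 0.217 mA, giving V_DS = V_DD − I_D R_D = 8.97 − 0.217 × 22 = 4.2 V.
V_DS = 4.2 V ≥ V_ov = 0.508 V, confirming saturation.

I_D = 0.217 mA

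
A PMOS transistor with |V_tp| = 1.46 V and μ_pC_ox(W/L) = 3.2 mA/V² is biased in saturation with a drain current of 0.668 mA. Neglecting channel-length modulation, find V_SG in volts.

V_SG = 2.11 V

In saturation I_D = ½ k_p (V_SG − |V_tp|)², so V_SG − |V_tp| = √(2 I_D / k_p) = √(2 × 0.668 / 3.2) = 0.646 V.
V_SG = 1.46 + 0.646 = 2.11 V.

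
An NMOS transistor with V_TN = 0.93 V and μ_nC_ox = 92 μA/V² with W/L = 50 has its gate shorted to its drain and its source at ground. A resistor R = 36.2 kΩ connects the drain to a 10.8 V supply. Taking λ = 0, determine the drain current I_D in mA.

I_D = 0.263 mA

With gate tied to drain, V_GS = V_DS ≥ V_GS − V_TN, so the device is in saturation.
k_n = μ_nC_ox · (W/L) = 4.6 mA/V².
KCL at the drain: ½ k_n (V_GS − V_TN)² = (V_DD − V_GS)/R.
Let x = V_GS − 0.93. Then 83.3 x² + x − 9.87 = 0, giving x = 0.338 V (positive root), so V_GS = 1.27 V.
I_D = (V_DD − V_GS)/R = (10.8 − 1.27) / 36.2 = 0.263 mA.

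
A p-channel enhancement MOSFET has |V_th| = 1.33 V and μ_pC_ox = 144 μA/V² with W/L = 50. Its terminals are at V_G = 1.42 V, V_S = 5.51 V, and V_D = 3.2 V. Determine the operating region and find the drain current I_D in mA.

Triode; I_D = 26.7 mA

V_SG = V_S − V_G = 5.51 − 1.42 = 4.09 V; V_SD = V_S − V_D = 5.51 − 3.2 = 2.31 V.
k_p = μ_pC_ox · (W/L) = 7.2 mA/V².
V_ov = V_SG − |V_th| = 4.09 − 1.33 = 2.76 V.
Since V_SD = 2.31 V < V_ov = 2.76 V, the device is in the triode region.
I_D = k_p [V_ov · V_SD − ½ V_SD²] = 7.2 × [2.76 × 2.31 − 0.5 × 2.31²] = 26.7 mA.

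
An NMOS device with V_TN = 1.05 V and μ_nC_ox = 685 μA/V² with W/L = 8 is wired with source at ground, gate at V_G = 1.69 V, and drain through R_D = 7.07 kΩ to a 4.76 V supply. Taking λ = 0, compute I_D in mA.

V_GS = V_G = 1.69 V, so V_ov = 1.69 − 1.05 = 0.64 V.
k_n = μ_nC_ox · (W/L) = 5.48 mA/V².
Assume saturation: I_D = ½ k_n V_ov² = 0.5 × 5.48 × 0.64² = 1.12 mA, giving V_DS = V_DD − I_D R_D = 4.76 − 1.12 × 7.07 = -3.17 V.
But -3.17 V < V_ov = 0.64 V, so the device is actually in triode.
In triode I_D = k_n[V_ov V_DS − ½ V_DS²] and I_D = (V_DD − V_DS)/R_D. Equating: 19.4 V_DS² − 25.8 V_DS + 4.76 = 0, giving V_DS = 0.221 V (the root below V_ov).
I_D = (4.76 − 0.221) / 7.07 = 0.642 mA.

I_D = 0.642 mA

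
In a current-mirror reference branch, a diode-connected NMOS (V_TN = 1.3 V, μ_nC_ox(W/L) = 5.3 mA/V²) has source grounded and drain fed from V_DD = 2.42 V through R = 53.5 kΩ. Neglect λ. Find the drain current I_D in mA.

I_D = 0.0193 mA

With gate tied to drain, V_GS = V_DS ≥ V_GS − V_TN, so the device is in saturation.
KCL at the drain: ½ k_n (V_GS − V_TN)² = (V_DD − V_GS)/R.
Let x = V_GS − 1.3. Then 142 x² + x − 1.12 = 0, giving x = 0.0854 V (positive root), so V_GS = 1.39 V.
I_D = (V_DD − V_GS)/R = (2.42 − 1.39) / 53.5 = 0.0193 mA.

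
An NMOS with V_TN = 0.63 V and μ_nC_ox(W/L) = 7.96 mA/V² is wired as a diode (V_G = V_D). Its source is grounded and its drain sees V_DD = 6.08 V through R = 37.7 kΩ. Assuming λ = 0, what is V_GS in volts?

With gate tied to drain, V_GS = V_DS ≥ V_GS − V_TN, so the device is in saturation.
KCL at the drain: ½ k_n (V_GS − V_TN)² = (V_DD − V_GS)/R.
Let x = V_GS − 0.63. Then 150 x² + x − 5.45 = 0, giving x = 0.187 V (positive root), so V_GS = 0.817 V.
I_D = (V_DD − V_GS)/R = (6.08 − 0.817) / 37.7 = 0.14 mA.

V_GS = 0.817 V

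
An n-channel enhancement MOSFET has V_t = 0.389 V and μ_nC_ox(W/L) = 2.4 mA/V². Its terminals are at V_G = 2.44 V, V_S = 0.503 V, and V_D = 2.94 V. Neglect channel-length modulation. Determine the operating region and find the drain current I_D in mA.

V_GS = V_G − V_S = 2.44 − 0.503 = 1.94 V; V_DS = V_D − V_S = 2.94 − 0.503 = 2.44 V.
V_ov = V_GS − V_t = 1.94 − 0.389 = 1.55 V.
Since V_DS = 2.44 V ≥ V_ov = 1.55 V, the device is in saturation.
I_D = ½ k_n V_ov² = 0.5 × 2.4 × 1.55² = 2.88 mA.

Saturation; I_D = 2.88 mA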